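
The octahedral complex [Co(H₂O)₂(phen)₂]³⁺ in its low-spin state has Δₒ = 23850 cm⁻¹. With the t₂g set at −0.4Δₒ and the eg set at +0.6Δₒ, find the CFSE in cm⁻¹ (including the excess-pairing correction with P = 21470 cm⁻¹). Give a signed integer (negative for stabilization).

-14300

Ligand charges: 2×(+0) from H₂O and 2×(+0) from phen sum to +0; with overall charge +3, Co is +3.
Group 9 minus oxidation state +3 gives a d⁶ configuration for Co³⁺.
Configuration: t₂g⁶ eg⁰.
The orbital stabilization is -2.4Δₒ = -2.4 × 23850 = -57240 cm⁻¹.
Pairing penalty: 3 pairs vs 1 in the high-spin reference → 2 extra × P = 42940 cm⁻¹.
Overall CFSE = -57240 + 42940 = -14300 cm⁻¹.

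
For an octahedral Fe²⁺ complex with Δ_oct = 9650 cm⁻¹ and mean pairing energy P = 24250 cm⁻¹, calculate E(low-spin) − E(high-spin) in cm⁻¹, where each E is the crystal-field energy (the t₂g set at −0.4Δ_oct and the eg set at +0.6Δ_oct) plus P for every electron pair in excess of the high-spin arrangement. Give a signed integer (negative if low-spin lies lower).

Fe²⁺: group 8, so d-count = 8 − 2 = 6.
In the high-spin limit (t₂g⁴ eg²) the orbital term is -0.4Δ_oct = -3860 cm⁻¹, with no excess pairing.
Low-spin t₂g⁶ eg⁰ gives -2.4Δ_oct = -23160 cm⁻¹, but forming 2 extra pairs costs 2P = 48500 cm⁻¹, so E(LS) = -23160 + 48500 = 25340 cm⁻¹.
The difference is 25340 − (-3860) = 29200 cm⁻¹, so high-spin lies lower.

29200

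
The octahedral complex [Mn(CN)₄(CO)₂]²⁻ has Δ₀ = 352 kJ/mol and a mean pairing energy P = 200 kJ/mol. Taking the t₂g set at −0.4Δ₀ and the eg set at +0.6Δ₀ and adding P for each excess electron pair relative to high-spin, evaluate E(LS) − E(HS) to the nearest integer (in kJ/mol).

Ligand charges: 4×(-1) from CN⁻ and 2×(+0) from CO sum to -4; with overall charge -2, Mn is +2.
Group 7 minus oxidation state +2 gives a d⁵ configuration for Mn²⁺.
High-spin: t₂g³ eg², CFSE = 0.0Δ₀ = 0 kJ/mol.
Low-spin t₂g⁵ eg⁰ gives -2.0Δ₀ = -704 kJ/mol, but forming 2 extra pairs costs 2P = 400 kJ/mol, so E(LS) = -704 + 400 = -304 kJ/mol.
The difference is -304 − (0) = -304 kJ/mol, so low-spin lies lower.

-304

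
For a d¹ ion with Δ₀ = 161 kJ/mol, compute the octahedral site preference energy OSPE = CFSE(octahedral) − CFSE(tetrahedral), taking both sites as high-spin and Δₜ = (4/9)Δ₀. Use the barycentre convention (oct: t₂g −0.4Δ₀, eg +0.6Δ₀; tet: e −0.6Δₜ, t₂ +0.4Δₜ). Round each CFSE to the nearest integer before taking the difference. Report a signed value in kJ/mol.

-21

In an octahedral site d¹ (HS) is t2g^1 e_g^0, giving CFSE(oct) = -0.4Δ₀ = -64 kJ/mol.
Tetrahedral e^1 t2^0 gives -0.6Δₜ = -0.6 × (4/9) × 161 = -43 kJ/mol.
OSPE = CFSE(oct) − CFSE(tet) = -64 − (-43) = -21 kJ/mol.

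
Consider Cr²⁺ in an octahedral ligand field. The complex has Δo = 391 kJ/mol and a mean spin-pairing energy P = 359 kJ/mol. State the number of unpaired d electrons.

Cr²⁺: group 6, so d-count = 6 − 2 = 4.
Here Δo > P (391 > 359), so the low-spin state is favoured.
Filling d⁴ accordingly: t2g^4 e_g^0.
Unpaired electrons: 2.

2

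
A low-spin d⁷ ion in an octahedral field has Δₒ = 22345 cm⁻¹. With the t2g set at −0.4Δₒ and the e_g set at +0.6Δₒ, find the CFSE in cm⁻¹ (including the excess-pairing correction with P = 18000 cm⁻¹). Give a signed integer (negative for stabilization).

-22221

The d⁷ electrons fill as t2g^6 e_g^1.
The orbital stabilization is -1.8Δₒ = -1.8 × 22345 = -40221 cm⁻¹.
Relative to high-spin t2g^5 e_g^2 (2 paired), the low-spin configuration has 1 additional pair, contributing +1 × 18000 = +18000 cm⁻¹.
Overall CFSE = -40221 + 18000 = -22221 cm⁻¹.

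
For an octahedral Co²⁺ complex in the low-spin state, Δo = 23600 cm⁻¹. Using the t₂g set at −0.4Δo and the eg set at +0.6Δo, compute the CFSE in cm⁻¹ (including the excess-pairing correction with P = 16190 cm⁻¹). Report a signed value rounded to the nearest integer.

Group 9 minus oxidation state +2 gives a d⁷ configuration for Co²⁺.
The d⁷ electrons fill as t₂g⁶ eg¹.
Orbital CFSE = 6(-0.4) + 1(0.6) = -1.8Δo = -1.8 × 23600 = -42480 cm⁻¹.
High-spin d⁷ would be t₂g⁵ eg² with 2 pairs; low-spin has 3, so 1 excess pair costs +1P = +16190 cm⁻¹.
Net CFSE = -42480 + 16190 = -26290 cm⁻¹.

-26290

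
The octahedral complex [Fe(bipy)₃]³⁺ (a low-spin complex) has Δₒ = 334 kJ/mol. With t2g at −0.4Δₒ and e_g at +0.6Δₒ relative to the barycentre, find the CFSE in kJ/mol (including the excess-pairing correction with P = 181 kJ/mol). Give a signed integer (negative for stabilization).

-306

bipy is neutral, so the +3 overall charge sits on Fe: oxidation state +3.
Fe³⁺: group 8, so d-count = 8 − 3 = 5.
Configuration: t2g^5 e_g^0.
The orbital stabilization is -2.0Δₒ = -2.0 × 334 = -668 kJ/mol.
Relative to high-spin t2g^3 e_g^2 (0 paired), the low-spin configuration has 2 additional pairs, contributing +2 × 181 = +362 kJ/mol.
Overall CFSE = -668 + 362 = -306 kJ/mol.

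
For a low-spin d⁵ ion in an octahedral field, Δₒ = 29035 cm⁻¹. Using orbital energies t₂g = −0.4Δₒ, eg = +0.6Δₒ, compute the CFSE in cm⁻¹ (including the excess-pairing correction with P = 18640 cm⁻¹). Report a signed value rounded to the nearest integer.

-20790

Electron filling gives t₂g⁵ eg⁰.
The orbital stabilization is -2.0Δₒ = -2.0 × 29035 = -58070 cm⁻¹.
Pairing penalty: 2 pairs vs 0 in the high-spin reference → 2 extra × P = 37280 cm⁻¹.
Net CFSE = -58070 + 37280 = -20790 cm⁻¹.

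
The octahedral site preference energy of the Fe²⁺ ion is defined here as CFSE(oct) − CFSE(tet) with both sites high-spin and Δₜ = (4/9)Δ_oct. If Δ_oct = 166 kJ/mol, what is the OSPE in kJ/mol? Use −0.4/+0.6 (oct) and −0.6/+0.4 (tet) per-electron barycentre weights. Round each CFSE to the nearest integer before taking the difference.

-22

Fe is in group 8, so Fe²⁺ is d⁶ (8 − 2 = 6).
In an octahedral site d⁶ (HS) is t2g^4 e_g^2, giving CFSE(oct) = -0.4Δ_oct = -66 kJ/mol.
In a tetrahedral site the filling is e^3 t2^3: CFSE(tet) = -0.6Δₜ = -0.6 × (4/9)(166) = -44 kJ/mol.
OSPE = -66 − (-44) = -22 kJ/mol.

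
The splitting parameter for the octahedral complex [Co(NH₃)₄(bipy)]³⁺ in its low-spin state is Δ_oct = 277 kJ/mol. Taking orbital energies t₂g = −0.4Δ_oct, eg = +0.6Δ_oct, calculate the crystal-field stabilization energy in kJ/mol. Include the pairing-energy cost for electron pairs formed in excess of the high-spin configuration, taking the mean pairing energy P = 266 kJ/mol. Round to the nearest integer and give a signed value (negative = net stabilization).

-133

Ligand charges: 4×(+0) from NH₃ and 1×(+0) from bipy sum to +0; with overall charge +3, Co is +3.
Co sits in group 9; removing 3 electrons leaves Co³⁺ with 9 − 3 = 6 d electrons.
Electron filling gives t₂g⁶ eg⁰.
The orbital stabilization is -2.4Δ_oct = -2.4 × 277 = -665 kJ/mol.
Pairing penalty: 3 pairs vs 1 in the high-spin reference → 2 extra × P = 532 kJ/mol.
Overall CFSE = -665 + 532 = -133 kJ/mol.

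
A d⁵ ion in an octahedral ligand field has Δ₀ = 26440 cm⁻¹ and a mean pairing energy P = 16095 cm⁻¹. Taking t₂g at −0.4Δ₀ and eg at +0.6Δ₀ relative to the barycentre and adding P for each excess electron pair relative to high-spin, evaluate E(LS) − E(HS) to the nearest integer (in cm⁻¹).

High-spin: t₂g³ eg², CFSE = 0.0Δ₀ = 0 cm⁻¹.
Low-spin t₂g⁵ eg⁰ gives -2.0Δ₀ = -52880 cm⁻¹, but forming 2 extra pairs costs 2P = 32190 cm⁻¹, so E(LS) = -52880 + 32190 = -20690 cm⁻¹.
The difference is -20690 − (0) = -20690 cm⁻¹, so low-spin lies lower.

-20690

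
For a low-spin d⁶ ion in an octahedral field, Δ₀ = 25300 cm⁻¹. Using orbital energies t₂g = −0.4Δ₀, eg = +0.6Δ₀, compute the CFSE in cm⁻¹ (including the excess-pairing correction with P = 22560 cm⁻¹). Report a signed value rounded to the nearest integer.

-15600

Configuration: t₂g⁶ eg⁰.
Orbital CFSE = 6(-0.4) + 0(0.6) = -2.4Δ₀ = -2.4 × 25300 = -60720 cm⁻¹.
High-spin d⁶ would be t₂g⁴ eg² with 1 pair; low-spin has 3, so 2 excess pairs cost +2P = +45120 cm⁻¹.
Net CFSE = -60720 + 45120 = -15600 cm⁻¹.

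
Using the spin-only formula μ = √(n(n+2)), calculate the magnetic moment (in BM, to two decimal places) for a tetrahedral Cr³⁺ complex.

Cr sits in group 6; removing 3 electrons leaves Cr³⁺ with 6 − 3 = 3 d electrons.
Tetrahedral fields are weak (Δₜ ≈ 4/9 Δₒ), so electrons fill high-spin.
Configuration: e² t₂¹ → 3 unpaired electrons.
μ(spin-only) = √[3(3+2)] = √15 ≈ 3.87 BM.

3.87 BM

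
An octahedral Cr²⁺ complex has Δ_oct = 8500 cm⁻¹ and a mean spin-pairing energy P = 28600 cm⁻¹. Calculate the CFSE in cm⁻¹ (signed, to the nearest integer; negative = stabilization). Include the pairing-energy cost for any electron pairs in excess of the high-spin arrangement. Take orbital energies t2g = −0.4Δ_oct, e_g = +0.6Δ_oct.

Cr is in group 6, so Cr²⁺ is d⁴ (6 − 2 = 4).
Δ_oct < P, so pairing is avoided: the ground state is high-spin.
Configuration: t2g^3 e_g^1.
Orbital CFSE = -0.6Δ_oct = -0.6 × 8500 = -5100 cm⁻¹.
High-spin has no excess pairs, so no pairing correction applies.

-5100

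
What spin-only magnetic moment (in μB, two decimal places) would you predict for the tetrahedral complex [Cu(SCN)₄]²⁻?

1.73 μB

Each SCN⁻ contributes -1; 4 × (-1) = -4. With overall charge -2, Cu is in the +2 oxidation state.
Cu sits in group 11; removing 2 electrons leaves Cu²⁺ with 11 − 2 = 9 d electrons.
With tetrahedral geometry the complex is necessarily high-spin.
Configuration: e^4 t2^5 → 1 unpaired electron.
μ(spin-only) = √[1(1+2)] = √3 ≈ 1.73 μB.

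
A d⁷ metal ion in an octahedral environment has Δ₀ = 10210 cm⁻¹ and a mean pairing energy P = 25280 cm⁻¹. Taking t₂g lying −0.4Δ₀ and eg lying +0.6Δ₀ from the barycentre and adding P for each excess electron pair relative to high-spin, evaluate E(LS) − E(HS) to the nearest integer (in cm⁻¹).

High-spin: t₂g⁵ eg², CFSE = -0.8Δ₀ = -8168 cm⁻¹.
Low-spin t₂g⁶ eg¹ gives -1.8Δ₀ = -18378 cm⁻¹, but forming 1 extra pair costs 1P = 25280 cm⁻¹, so E(LS) = -18378 + 25280 = 6902 cm⁻¹.
E(LS) − E(HS) = 6902 − (-8168) = 15070 cm⁻¹.

15070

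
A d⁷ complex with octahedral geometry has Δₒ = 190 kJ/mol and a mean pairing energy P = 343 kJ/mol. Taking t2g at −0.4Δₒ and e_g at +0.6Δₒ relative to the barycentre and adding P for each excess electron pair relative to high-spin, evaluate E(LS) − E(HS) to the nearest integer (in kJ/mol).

In the high-spin limit (t2g^5 e_g^2) the orbital term is -0.8Δₒ = -152 kJ/mol, with no excess pairing.
Low-spin t2g^6 e_g^1 gives -1.8Δₒ = -342 kJ/mol, but forming 1 extra pair costs 1P = 343 kJ/mol, so E(LS) = -342 + 343 = 1 kJ/mol.
E(LS) − E(HS) = 1 − (-152) = 153 kJ/mol.

153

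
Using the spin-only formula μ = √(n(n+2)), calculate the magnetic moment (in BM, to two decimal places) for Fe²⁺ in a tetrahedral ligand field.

Fe²⁺: group 8, so d-count = 8 − 2 = 6.
With tetrahedral geometry the complex is necessarily high-spin.
Configuration: e³ t₂³ → 4 unpaired electrons.
μ(spin-only) = √[4(4+2)] = √24 ≈ 4.90 BM.

4.90 BM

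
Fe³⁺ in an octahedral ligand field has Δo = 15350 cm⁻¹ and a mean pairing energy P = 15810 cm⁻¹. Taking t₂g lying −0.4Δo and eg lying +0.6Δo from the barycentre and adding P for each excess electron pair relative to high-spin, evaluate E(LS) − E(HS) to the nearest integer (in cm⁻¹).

920

Fe sits in group 8; removing 3 electrons leaves Fe³⁺ with 8 − 3 = 5 d electrons.
In the high-spin limit (t₂g³ eg²) the orbital term is 0.0Δo = 0 cm⁻¹, with no excess pairing.
For low-spin the configuration is t₂g⁵ eg⁰: orbital energy -2.0 × 15350 = -30700 cm⁻¹, and 2 additional pairs relative to high-spin add 31620 cm⁻¹, giving 920 cm⁻¹.
Thus E(LS) − E(HS) = 920 cm⁻¹.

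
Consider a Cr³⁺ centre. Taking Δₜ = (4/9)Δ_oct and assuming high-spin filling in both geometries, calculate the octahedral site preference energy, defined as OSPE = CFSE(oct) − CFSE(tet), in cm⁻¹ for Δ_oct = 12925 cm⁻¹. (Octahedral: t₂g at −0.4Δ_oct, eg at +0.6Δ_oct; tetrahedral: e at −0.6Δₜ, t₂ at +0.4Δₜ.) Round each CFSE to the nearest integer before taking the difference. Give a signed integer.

-10914

Cr sits in group 6; removing 3 electrons leaves Cr³⁺ with 6 − 3 = 3 d electrons.
In an octahedral site d³ (HS) is t₂g³ eg⁰, giving CFSE(oct) = -1.2Δ_oct = -15510 cm⁻¹.
In a tetrahedral site the filling is e² t₂¹: CFSE(tet) = -0.8Δₜ = -0.8 × (4/9)(12925) = -4596 cm⁻¹.
OSPE = -15510 − (-4596) = -10914 cm⁻¹.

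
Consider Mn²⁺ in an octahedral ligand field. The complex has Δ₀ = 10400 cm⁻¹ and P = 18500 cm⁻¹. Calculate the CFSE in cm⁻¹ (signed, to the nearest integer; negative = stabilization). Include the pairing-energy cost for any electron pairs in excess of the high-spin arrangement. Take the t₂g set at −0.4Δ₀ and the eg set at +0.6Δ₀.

0

Mn sits in group 7; removing 2 electrons leaves Mn²⁺ with 7 − 2 = 5 d electrons.
Δ₀ < P, so pairing is avoided: the ground state is high-spin.
That gives t₂g³ eg².
Orbital CFSE = 0.0Δ₀ = 0.0 × 10400 = 0 cm⁻¹.
High-spin has no excess pairs, so no pairing correction applies.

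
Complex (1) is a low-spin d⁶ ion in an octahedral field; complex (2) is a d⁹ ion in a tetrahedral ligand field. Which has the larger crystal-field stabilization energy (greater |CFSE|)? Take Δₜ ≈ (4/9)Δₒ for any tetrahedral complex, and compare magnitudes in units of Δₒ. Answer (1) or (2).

(1): t₂g⁶ eg⁰, CFSE = -2.4Δₒ.
(2): With tetrahedral geometry the complex is necessarily high-spin; e⁴ t₂⁵, CFSE = -0.4Δₜ ≈ -0.18Δₒ.
So (1) has the larger |CFSE|.

(1)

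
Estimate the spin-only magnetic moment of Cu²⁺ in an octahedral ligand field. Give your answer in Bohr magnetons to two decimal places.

Cu sits in group 11; removing 2 electrons leaves Cu²⁺ with 11 − 2 = 9 d electrons.
Configuration: t₂g⁶ eg³ → 1 unpaired electron.
μ(spin-only) = √[1(1+2)] = √3 ≈ 1.73 Bohr magnetons.

1.73 Bohr magnetons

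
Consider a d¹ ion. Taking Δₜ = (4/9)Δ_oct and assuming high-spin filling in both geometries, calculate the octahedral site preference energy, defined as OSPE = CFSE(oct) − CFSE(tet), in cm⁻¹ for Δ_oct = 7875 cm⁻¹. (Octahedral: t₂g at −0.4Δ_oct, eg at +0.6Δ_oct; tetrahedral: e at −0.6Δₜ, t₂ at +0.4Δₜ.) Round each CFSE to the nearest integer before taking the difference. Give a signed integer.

Octahedral high-spin t2g^1 e_g^0: CFSE = -0.4 × 7875 = -3150 cm⁻¹.
In a tetrahedral site the filling is e^1 t2^0: CFSE(tet) = -0.6Δₜ = -0.6 × (4/9)(7875) = -2100 cm⁻¹.
Subtracting, OSPE = -3150 − (-2100) = -1050 cm⁻¹.

-1050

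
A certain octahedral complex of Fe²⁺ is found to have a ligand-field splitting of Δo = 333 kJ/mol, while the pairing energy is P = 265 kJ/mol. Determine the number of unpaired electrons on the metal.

0

Fe sits in group 8; removing 2 electrons leaves Fe²⁺ with 8 − 2 = 6 d electrons.
Here Δo > P (333 > 265), so the low-spin state is favoured.
Filling d⁶ accordingly: t₂g⁶ eg⁰.
Unpaired electrons: 0.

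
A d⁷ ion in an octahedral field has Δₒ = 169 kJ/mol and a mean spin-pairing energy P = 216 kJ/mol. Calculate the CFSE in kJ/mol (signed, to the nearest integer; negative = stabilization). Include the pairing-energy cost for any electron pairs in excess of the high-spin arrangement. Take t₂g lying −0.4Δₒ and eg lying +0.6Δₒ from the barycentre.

Since Δₒ = 169 kJ/mol < P = 216 kJ/mol, the complex adopts the high-spin configuration.
That gives t₂g⁵ eg².
Orbital CFSE = -0.8Δₒ = -0.8 × 169 = -135 kJ/mol.
High-spin has no excess pairs, so no pairing correction applies.

-135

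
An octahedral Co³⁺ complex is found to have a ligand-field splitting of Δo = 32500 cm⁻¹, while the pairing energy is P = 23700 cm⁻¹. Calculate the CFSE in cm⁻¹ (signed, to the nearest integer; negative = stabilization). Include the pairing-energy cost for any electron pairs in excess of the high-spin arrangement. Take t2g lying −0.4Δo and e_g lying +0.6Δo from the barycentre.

-30600

Co³⁺: group 9, so d-count = 9 − 3 = 6.
Since Δo = 32500 cm⁻¹ > P = 23700 cm⁻¹, the complex adopts the low-spin configuration.
Configuration: t2g^6 e_g^0.
Orbital CFSE = -2.4Δo = -2.4 × 32500 = -78000 cm⁻¹.
Excess pairs vs high-spin: 3 − 1 = 2; pairing cost = +47400 cm⁻¹.
Net CFSE = -78000 + 47400 = -30600 cm⁻¹.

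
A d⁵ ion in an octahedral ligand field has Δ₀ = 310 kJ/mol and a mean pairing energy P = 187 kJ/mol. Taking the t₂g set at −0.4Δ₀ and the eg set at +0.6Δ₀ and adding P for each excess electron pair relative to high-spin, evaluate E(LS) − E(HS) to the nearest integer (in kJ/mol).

In the high-spin limit (t₂g³ eg²) the orbital term is 0.0Δ₀ = 0 kJ/mol, with no excess pairing.
Low-spin t₂g⁵ eg⁰ gives -2.0Δ₀ = -620 kJ/mol, but forming 2 extra pairs costs 2P = 374 kJ/mol, so E(LS) = -620 + 374 = -246 kJ/mol.
The difference is -246 − (0) = -246 kJ/mol, so low-spin lies lower.

-246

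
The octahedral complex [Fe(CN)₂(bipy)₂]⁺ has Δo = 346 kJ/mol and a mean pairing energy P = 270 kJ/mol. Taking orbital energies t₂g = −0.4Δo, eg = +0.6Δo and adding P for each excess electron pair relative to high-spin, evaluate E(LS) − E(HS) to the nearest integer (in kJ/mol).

-152

Ligand charges: 2×(-1) from CN⁻ and 2×(+0) from bipy sum to -2; with overall charge +1, Fe is +3.
Fe is in group 8, so Fe³⁺ is d⁵ (8 − 3 = 5).
In the high-spin limit (t₂g³ eg²) the orbital term is 0.0Δo = 0 kJ/mol, with no excess pairing.
For low-spin the configuration is t₂g⁵ eg⁰: orbital energy -2.0 × 346 = -692 kJ/mol, and 2 additional pairs relative to high-spin add 540 kJ/mol, giving -152 kJ/mol.
E(LS) − E(HS) = -152 − (0) = -152 kJ/mol.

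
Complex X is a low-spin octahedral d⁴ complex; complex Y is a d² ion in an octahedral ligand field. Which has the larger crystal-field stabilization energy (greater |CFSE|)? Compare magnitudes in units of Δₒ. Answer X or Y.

X: t2g^4 e_g^0, CFSE = -1.6Δₒ.
Y: For octahedral d² the high- and low-spin configurations coincide; t2g^2 e_g^0, CFSE = -0.8Δₒ.
So X has the larger |CFSE|.

X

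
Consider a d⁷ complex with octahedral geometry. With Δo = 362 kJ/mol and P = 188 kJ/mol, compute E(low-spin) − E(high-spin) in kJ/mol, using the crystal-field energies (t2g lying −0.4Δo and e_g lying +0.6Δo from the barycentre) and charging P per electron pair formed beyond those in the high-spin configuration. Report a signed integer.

In the high-spin limit (t2g^5 e_g^2) the orbital term is -0.8Δo = -290 kJ/mol, with no excess pairing.
For low-spin the configuration is t2g^6 e_g^1: orbital energy -1.8 × 362 = -652 kJ/mol, and 1 additional pair relative to high-spin adds 188 kJ/mol, giving -464 kJ/mol.
E(LS) − E(HS) = -464 − (-290) = -174 kJ/mol.

-174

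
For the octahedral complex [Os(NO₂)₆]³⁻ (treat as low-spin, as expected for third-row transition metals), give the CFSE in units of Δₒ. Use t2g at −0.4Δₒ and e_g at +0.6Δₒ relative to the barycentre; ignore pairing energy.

Each NO₂⁻ contributes -1; 6 × (-1) = -6. With overall charge -3, Os is in the +3 oxidation state.
Os sits in group 8; removing 3 electrons leaves Os³⁺ with 8 − 3 = 5 d electrons.
Configuration: t2g^5 e_g^0.
CFSE = 5(-0.4Δₒ) + 0(0.6Δₒ) = -2.0Δₒ + 0.0Δₒ = -2.0Δₒ.

-2.0 Δₒ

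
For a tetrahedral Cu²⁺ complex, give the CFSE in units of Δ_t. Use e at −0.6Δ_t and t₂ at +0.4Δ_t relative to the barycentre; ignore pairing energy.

Cu sits in group 11; removing 2 electrons leaves Cu²⁺ with 11 − 2 = 9 d electrons.
With tetrahedral geometry the complex is necessarily high-spin.
Configuration: e⁴ t₂⁵.
CFSE = 4(-0.6Δ_t) + 5(0.4Δ_t) = -2.4Δ_t + 2.0Δ_t = -0.4Δ_t.

-0.4 Δ_t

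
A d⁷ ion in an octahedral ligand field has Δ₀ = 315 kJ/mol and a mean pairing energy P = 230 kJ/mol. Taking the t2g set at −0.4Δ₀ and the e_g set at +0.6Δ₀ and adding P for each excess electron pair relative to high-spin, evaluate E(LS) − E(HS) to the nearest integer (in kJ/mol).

High-spin: t2g^5 e_g^2, CFSE = -0.8Δ₀ = -252 kJ/mol.
Low-spin t2g^6 e_g^1 gives -1.8Δ₀ = -567 kJ/mol, but forming 1 extra pair costs 1P = 230 kJ/mol, so E(LS) = -567 + 230 = -337 kJ/mol.
The difference is -337 − (-252) = -85 kJ/mol, so low-spin lies lower.

-85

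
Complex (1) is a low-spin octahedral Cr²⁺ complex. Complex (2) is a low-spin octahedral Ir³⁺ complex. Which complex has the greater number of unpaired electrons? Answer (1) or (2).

(1)

(1): Cr is in group 6, so Cr²⁺ is d⁴ (6 − 2 = 4); t2g^4 e_g^0 → 2 unpaired.
(2): Group 9 minus oxidation state +3 gives a d⁶ configuration for Ir³⁺; t₂g⁶ eg⁰ → 0 unpaired.
So (1) has more unpaired electrons.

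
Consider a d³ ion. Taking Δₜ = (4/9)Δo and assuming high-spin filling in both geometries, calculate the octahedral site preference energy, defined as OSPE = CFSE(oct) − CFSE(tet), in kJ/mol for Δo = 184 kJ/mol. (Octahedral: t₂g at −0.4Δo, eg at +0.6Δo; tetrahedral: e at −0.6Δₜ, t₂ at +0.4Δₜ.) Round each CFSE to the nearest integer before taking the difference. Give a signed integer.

-156

In an octahedral site d³ (HS) is t2g^3 e_g^0, giving CFSE(oct) = -1.2Δo = -221 kJ/mol.
Tetrahedral e^2 t2^1 gives -0.8Δₜ = -0.8 × (4/9) × 184 = -65 kJ/mol.
OSPE = CFSE(oct) − CFSE(tet) = -221 − (-65) = -156 kJ/mol.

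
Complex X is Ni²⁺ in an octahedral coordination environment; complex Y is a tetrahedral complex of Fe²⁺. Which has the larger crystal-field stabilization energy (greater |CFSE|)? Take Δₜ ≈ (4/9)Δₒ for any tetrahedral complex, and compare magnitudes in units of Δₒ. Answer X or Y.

X: Ni sits in group 10; removing 2 electrons leaves Ni²⁺ with 10 − 2 = 8 d electrons; t2g^6 e_g^2, CFSE = -1.2Δₒ.
Y: Group 8 minus oxidation state +2 gives a d⁶ configuration for Fe²⁺; Tetrahedral splitting is small, so the complex is high-spin; e^3 t2^3, CFSE = -0.6Δₜ ≈ -0.27Δₒ.
So X has the larger |CFSE|.

X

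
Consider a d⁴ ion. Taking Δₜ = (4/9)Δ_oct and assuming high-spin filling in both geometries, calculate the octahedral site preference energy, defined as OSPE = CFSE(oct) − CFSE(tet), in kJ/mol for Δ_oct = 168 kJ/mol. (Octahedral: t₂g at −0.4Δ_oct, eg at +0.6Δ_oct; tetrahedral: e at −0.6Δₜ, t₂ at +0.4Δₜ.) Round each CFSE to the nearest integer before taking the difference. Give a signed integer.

-71

Octahedral (high-spin): t2g^3 e_g^1, CFSE = 3(−0.4) + 1(+0.6) = -0.6Δ_oct = -0.6 × 168 = -101 kJ/mol.
Tetrahedral: e^2 t2^2, CFSE = 2(−0.6) + 2(+0.4) = -0.4Δₜ = -0.4 × (4/9) × 168 = -30 kJ/mol.
OSPE = CFSE(oct) − CFSE(tet) = -101 − (-30) = -71 kJ/mol.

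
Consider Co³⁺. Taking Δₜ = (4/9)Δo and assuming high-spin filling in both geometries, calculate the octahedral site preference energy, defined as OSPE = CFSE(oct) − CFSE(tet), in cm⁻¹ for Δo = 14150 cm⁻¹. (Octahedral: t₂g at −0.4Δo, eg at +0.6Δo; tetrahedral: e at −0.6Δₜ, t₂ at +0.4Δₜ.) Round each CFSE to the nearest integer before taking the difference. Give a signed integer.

Co³⁺: group 9, so d-count = 9 − 3 = 6.
Octahedral high-spin t₂g⁴ eg²: CFSE = -0.4 × 14150 = -5660 cm⁻¹.
Tetrahedral: e³ t₂³, CFSE = 3(−0.6) + 3(+0.4) = -0.6Δₜ = -0.6 × (4/9) × 14150 = -3773 cm⁻¹.
Subtracting, OSPE = -5660 − (-3773) = -1887 cm⁻¹.

-1887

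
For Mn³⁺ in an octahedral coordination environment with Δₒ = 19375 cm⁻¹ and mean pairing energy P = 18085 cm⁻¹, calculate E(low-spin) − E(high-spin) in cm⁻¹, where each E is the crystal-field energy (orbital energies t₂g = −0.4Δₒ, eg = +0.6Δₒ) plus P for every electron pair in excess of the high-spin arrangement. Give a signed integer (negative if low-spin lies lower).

-1290

Mn is in group 7, so Mn³⁺ is d⁴ (7 − 3 = 4).
In the high-spin limit (t₂g³ eg¹) the orbital term is -0.6Δₒ = -11625 cm⁻¹, with no excess pairing.
Low-spin: t₂g⁴ eg⁰, orbital CFSE = -1.6Δₒ = -31000 cm⁻¹; plus 1 excess pair × P = +18085 cm⁻¹; total -12915 cm⁻¹.
E(LS) − E(HS) = -12915 − (-11625) = -1290 cm⁻¹.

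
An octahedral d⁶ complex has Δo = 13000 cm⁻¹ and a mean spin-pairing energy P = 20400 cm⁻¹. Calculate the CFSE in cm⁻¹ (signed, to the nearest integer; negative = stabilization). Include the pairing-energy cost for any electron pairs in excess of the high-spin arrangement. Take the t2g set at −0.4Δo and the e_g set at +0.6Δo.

-5200

Δo < P, so pairing is avoided: the ground state is high-spin.
That gives t2g^4 e_g^2.
Orbital CFSE = -0.4Δo = -0.4 × 13000 = -5200 cm⁻¹.
High-spin has no excess pairs, so no pairing correction applies.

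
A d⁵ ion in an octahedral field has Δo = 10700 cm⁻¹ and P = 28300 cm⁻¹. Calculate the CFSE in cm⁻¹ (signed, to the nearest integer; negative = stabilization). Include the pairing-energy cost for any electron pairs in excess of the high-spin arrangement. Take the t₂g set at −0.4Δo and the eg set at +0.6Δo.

Since Δo = 10700 cm⁻¹ < P = 28300 cm⁻¹, the complex adopts the high-spin configuration.
Filling d⁵ accordingly: t₂g³ eg².
Orbital CFSE = 0.0Δo = 0.0 × 10700 = 0 cm⁻¹.
High-spin has no excess pairs, so no pairing correction applies.

0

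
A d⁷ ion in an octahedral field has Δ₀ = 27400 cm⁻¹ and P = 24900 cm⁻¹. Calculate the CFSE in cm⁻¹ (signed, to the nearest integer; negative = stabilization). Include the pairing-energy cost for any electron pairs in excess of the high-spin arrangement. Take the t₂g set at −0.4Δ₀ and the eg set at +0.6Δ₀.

-24420

Since Δ₀ = 27400 cm⁻¹ > P = 24900 cm⁻¹, the complex adopts the low-spin configuration.
Filling d⁷ accordingly: t₂g⁶ eg¹.
Orbital CFSE = -1.8Δ₀ = -1.8 × 27400 = -49320 cm⁻¹.
Excess pairs vs high-spin: 3 − 2 = 1; pairing cost = +24900 cm⁻¹.
Net CFSE = -49320 + 24900 = -24420 cm⁻¹.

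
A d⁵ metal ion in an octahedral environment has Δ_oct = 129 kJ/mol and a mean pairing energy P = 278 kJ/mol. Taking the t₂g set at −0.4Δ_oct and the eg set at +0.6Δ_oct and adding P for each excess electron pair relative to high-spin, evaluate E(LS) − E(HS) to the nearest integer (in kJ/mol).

298

High-spin: t₂g³ eg², CFSE = 0.0Δ_oct = 0 kJ/mol.
Low-spin t₂g⁵ eg⁰ gives -2.0Δ_oct = -258 kJ/mol, but forming 2 extra pairs costs 2P = 556 kJ/mol, so E(LS) = -258 + 556 = 298 kJ/mol.
Thus E(LS) − E(HS) = 298 kJ/mol.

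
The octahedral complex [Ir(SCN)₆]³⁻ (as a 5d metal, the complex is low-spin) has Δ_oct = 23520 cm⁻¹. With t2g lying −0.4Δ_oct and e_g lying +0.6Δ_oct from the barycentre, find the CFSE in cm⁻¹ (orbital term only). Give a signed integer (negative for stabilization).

-56448

Each SCN⁻ contributes -1; 6 × (-1) = -6. With overall charge -3, Ir is in the +3 oxidation state.
Ir is in group 9, so Ir³⁺ is d⁶ (9 − 3 = 6).
The d⁶ electrons fill as t2g^6 e_g^0.
The orbital stabilization is -2.4Δ_oct = -2.4 × 23520 = -56448 cm⁻¹.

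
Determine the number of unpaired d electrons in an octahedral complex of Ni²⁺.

Ni is in group 10, so Ni²⁺ is d⁸ (10 − 2 = 8).
Configuration: t2g^6 e_g^2, giving 2 unpaired electrons.

2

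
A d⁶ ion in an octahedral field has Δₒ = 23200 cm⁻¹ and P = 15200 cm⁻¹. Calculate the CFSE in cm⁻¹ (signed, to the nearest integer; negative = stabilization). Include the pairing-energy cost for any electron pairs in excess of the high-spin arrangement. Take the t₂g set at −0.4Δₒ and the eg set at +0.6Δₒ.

Since Δₒ = 23200 cm⁻¹ > P = 15200 cm⁻¹, the complex adopts the low-spin configuration.
Configuration: t₂g⁶ eg⁰.
Orbital CFSE = -2.4Δₒ = -2.4 × 23200 = -55680 cm⁻¹.
Excess pairs vs high-spin: 3 − 1 = 2; pairing cost = +30400 cm⁻¹.
Net CFSE = -55680 + 30400 = -25280 cm⁻¹.

-25280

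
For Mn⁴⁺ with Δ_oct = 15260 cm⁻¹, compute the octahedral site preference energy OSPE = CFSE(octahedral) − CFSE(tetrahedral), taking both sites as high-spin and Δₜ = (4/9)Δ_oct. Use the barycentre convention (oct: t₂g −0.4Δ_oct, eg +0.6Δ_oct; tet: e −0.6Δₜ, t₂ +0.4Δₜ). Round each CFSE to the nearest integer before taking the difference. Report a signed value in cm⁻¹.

-12886

Mn sits in group 7; removing 4 electrons leaves Mn⁴⁺ with 7 − 4 = 3 d electrons.
Octahedral high-spin t2g^3 e_g^0: CFSE = -1.2 × 15260 = -18312 cm⁻¹.
Tetrahedral: e^2 t2^1, CFSE = 2(−0.6) + 1(+0.4) = -0.8Δₜ = -0.8 × (4/9) × 15260 = -5426 cm⁻¹.
Subtracting, OSPE = -18312 − (-5426) = -12886 cm⁻¹.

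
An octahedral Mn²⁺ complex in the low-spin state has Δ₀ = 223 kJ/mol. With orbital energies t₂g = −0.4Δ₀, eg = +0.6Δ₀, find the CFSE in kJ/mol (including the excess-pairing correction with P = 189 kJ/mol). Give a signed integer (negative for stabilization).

Mn sits in group 7; removing 2 electrons leaves Mn²⁺ with 7 − 2 = 5 d electrons.
The d⁵ electrons fill as t₂g⁵ eg⁰.
The orbital stabilization is -2.0Δ₀ = -2.0 × 223 = -446 kJ/mol.
Pairing penalty: 2 pairs vs 0 in the high-spin reference → 2 extra × P = 378 kJ/mol.
Net CFSE = -446 + 378 = -68 kJ/mol.

-68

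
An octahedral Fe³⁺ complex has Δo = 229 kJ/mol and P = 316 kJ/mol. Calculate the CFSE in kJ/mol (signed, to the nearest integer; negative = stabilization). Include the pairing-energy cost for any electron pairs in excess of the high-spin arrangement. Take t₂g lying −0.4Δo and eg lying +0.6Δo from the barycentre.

Fe³⁺: group 8, so d-count = 8 − 3 = 5.
Δo < P, so pairing is avoided: the ground state is high-spin.
Configuration: t₂g³ eg².
Orbital CFSE = 0.0Δo = 0.0 × 229 = 0 kJ/mol.
High-spin has no excess pairs, so no pairing correction applies.

0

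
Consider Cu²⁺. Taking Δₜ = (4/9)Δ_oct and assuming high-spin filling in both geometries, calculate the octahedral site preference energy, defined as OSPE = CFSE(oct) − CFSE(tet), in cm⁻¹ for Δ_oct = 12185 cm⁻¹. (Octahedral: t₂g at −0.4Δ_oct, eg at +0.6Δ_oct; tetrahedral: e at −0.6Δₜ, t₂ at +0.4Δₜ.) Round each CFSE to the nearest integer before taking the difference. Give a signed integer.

-5145

Cu sits in group 11; removing 2 electrons leaves Cu²⁺ with 11 − 2 = 9 d electrons.
Octahedral high-spin t2g^6 e_g^3: CFSE = -0.6 × 12185 = -7311 cm⁻¹.
Tetrahedral: e^4 t2^5, CFSE = 4(−0.6) + 5(+0.4) = -0.4Δₜ = -0.4 × (4/9) × 12185 = -2166 cm⁻¹.
OSPE = CFSE(oct) − CFSE(tet) = -7311 − (-2166) = -5145 cm⁻¹.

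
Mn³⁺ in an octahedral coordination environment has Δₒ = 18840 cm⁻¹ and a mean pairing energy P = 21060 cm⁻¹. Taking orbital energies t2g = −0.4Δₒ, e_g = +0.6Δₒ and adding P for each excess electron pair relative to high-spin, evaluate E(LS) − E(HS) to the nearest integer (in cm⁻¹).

2220

Mn³⁺: group 7, so d-count = 7 − 3 = 4.
High-spin d⁴ fills as t2g^3 e_g^1 with CFSE 3(−0.4) + 1(+0.6) = -0.6Δₒ = -11304 cm⁻¹.
For low-spin the configuration is t2g^4 e_g^0: orbital energy -1.6 × 18840 = -30144 cm⁻¹, and 1 additional pair relative to high-spin adds 21060 cm⁻¹, giving -9084 cm⁻¹.
Thus E(LS) − E(HS) = 2220 cm⁻¹.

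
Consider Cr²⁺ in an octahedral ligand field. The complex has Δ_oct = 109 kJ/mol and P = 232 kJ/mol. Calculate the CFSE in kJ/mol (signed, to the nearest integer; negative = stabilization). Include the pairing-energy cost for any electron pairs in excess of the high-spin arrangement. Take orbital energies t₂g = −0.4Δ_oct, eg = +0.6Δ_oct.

Cr sits in group 6; removing 2 electrons leaves Cr²⁺ with 6 − 2 = 4 d electrons.
Here Δ_oct < P (109 < 232), so the high-spin state is favoured.
Filling d⁴ accordingly: t₂g³ eg¹.
Orbital CFSE = -0.6Δ_oct = -0.6 × 109 = -65 kJ/mol.
High-spin has no excess pairs, so no pairing correction applies.

-65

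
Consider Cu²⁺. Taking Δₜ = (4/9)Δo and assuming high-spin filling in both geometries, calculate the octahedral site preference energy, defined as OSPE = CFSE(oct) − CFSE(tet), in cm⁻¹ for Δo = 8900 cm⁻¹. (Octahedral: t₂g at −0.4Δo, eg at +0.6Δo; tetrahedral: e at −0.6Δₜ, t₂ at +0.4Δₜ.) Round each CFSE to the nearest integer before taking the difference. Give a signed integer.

Cu is in group 11, so Cu²⁺ is d⁹ (11 − 2 = 9).
In an octahedral site d⁹ (HS) is t₂g⁶ eg³, giving CFSE(oct) = -0.6Δo = -5340 cm⁻¹.
In a tetrahedral site the filling is e⁴ t₂⁵: CFSE(tet) = -0.4Δₜ = -0.4 × (4/9)(8900) = -1582 cm⁻¹.
OSPE = -5340 − (-1582) = -3758 cm⁻¹.

-3758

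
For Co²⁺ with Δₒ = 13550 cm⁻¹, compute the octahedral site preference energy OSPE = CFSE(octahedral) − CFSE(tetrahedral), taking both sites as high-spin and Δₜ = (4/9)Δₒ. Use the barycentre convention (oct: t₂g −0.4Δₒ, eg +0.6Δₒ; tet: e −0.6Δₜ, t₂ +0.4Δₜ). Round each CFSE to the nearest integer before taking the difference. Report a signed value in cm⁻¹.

-3613

Group 9 minus oxidation state +2 gives a d⁷ configuration for Co²⁺.
Octahedral high-spin t2g^5 e_g^2: CFSE = -0.8 × 13550 = -10840 cm⁻¹.
Tetrahedral: e^4 t2^3, CFSE = 4(−0.6) + 3(+0.4) = -1.2Δₜ = -1.2 × (4/9) × 13550 = -7227 cm⁻¹.
Subtracting, OSPE = -10840 − (-7227) = -3613 cm⁻¹.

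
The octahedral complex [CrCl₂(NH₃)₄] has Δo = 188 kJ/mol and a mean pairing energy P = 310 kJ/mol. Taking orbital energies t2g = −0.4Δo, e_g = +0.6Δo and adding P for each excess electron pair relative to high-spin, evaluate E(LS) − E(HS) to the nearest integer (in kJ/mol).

122

Ligand charges: 2×(-1) from Cl⁻ and 4×(+0) from NH₃ sum to -2; with overall charge +0, Cr is +2.
Cr sits in group 6; removing 2 electrons leaves Cr²⁺ with 6 − 2 = 4 d electrons.
High-spin d⁴ fills as t2g^3 e_g^1 with CFSE 3(−0.4) + 1(+0.6) = -0.6Δo = -113 kJ/mol.
Low-spin: t2g^4 e_g^0, orbital CFSE = -1.6Δo = -301 kJ/mol; plus 1 excess pair × P = +310 kJ/mol; total 9 kJ/mol.
The difference is 9 − (-113) = 122 kJ/mol, so high-spin lies lower.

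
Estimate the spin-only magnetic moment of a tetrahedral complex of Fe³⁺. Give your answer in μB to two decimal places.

5.92 μB

Fe sits in group 8; removing 3 electrons leaves Fe³⁺ with 8 − 3 = 5 d electrons.
Tetrahedral fields are weak (Δₜ ≈ 4/9 Δₒ), so electrons fill high-spin.
Configuration: e² t₂³ → 5 unpaired electrons.
μ(spin-only) = √[5(5+2)] = √35 ≈ 5.92 μB.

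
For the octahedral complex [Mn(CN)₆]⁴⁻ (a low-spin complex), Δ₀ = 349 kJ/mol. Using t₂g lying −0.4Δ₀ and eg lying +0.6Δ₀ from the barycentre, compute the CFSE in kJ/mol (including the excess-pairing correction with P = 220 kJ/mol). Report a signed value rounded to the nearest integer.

-258

Each CN⁻ contributes -1; 6 × (-1) = -6. With overall charge -4, Mn is in the +2 oxidation state.
Mn²⁺: group 7, so d-count = 7 − 2 = 5.
Configuration: t₂g⁵ eg⁰.
CFSE(orbital) = 5×(-0.4Δ₀) + 0×(0.6Δ₀) = -2.0Δ₀; with Δ₀ = 349 kJ/mol that is -698 kJ/mol.
Relative to high-spin t₂g³ eg² (0 paired), the low-spin configuration has 2 additional pairs, contributing +2 × 220 = +440 kJ/mol.
Net CFSE = -698 + 440 = -258 kJ/mol.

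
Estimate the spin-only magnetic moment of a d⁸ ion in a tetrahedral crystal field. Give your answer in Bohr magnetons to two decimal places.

With tetrahedral geometry the complex is necessarily high-spin.
Configuration: e⁴ t₂⁴ → 2 unpaired electrons.
μ(spin-only) = √[2(2+2)] = √8 ≈ 2.83 Bohr magnetons.

2.83 Bohr magnetons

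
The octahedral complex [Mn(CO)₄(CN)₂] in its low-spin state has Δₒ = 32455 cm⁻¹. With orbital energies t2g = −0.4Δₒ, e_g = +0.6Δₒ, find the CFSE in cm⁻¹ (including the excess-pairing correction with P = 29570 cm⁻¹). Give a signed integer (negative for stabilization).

Ligand charges: 4×(+0) from CO and 2×(-1) from CN⁻ sum to -2; with overall charge +0, Mn is +2.
Mn²⁺: group 7, so d-count = 7 − 2 = 5.
Electron filling gives t2g^5 e_g^0.
CFSE(orbital) = 5×(-0.4Δₒ) + 0×(0.6Δₒ) = -2.0Δₒ; with Δₒ = 32455 cm⁻¹ that is -64910 cm⁻¹.
High-spin d⁵ would be t2g^3 e_g^2 with 0 pairs; low-spin has 2, so 2 excess pairs cost +2P = +59140 cm⁻¹.
Net CFSE = -64910 + 59140 = -5770 cm⁻¹.

-5770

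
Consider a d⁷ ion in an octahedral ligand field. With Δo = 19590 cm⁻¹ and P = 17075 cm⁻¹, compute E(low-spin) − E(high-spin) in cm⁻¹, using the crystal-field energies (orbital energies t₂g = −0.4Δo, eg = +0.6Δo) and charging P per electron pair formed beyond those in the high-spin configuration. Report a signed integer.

-2515

High-spin: t₂g⁵ eg², CFSE = -0.8Δo = -15672 cm⁻¹.
Low-spin t₂g⁶ eg¹ gives -1.8Δo = -35262 cm⁻¹, but forming 1 extra pair costs 1P = 17075 cm⁻¹, so E(LS) = -35262 + 17075 = -18187 cm⁻¹.
E(LS) − E(HS) = -18187 − (-15672) = -2515 cm⁻¹.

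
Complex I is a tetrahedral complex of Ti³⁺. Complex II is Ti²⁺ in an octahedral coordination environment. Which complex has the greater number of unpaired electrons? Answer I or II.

I: Group 4 minus oxidation state +3 gives a d¹ configuration for Ti³⁺; With tetrahedral geometry the complex is necessarily high-spin; e¹ t₂⁰ → 1 unpaired.
II: Ti sits in group 4; removing 2 electrons leaves Ti²⁺ with 4 − 2 = 2 d electrons; For octahedral d² the high- and low-spin configurations coincide; t₂g² eg⁰ → 2 unpaired.
So II has more unpaired electrons.

II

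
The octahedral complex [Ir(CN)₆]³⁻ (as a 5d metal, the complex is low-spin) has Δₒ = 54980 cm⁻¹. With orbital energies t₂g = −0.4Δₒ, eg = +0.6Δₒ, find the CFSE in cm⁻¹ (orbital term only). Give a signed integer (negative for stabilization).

Each CN⁻ contributes -1; 6 × (-1) = -6. With overall charge -3, Ir is in the +3 oxidation state.
Group 9 minus oxidation state +3 gives a d⁶ configuration for Ir³⁺.
Configuration: t₂g⁶ eg⁰.
Orbital CFSE = 6(-0.4) + 0(0.6) = -2.4Δₒ = -2.4 × 54980 = -131952 cm⁻¹.

-131952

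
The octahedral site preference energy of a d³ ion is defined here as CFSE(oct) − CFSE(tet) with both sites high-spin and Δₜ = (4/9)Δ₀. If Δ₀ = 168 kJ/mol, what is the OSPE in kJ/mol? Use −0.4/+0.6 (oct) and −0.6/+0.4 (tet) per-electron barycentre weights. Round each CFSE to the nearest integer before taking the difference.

-142

Octahedral (high-spin): t₂g³ eg⁰, CFSE = 3(−0.4) + 0(+0.6) = -1.2Δ₀ = -1.2 × 168 = -202 kJ/mol.
Tetrahedral e² t₂¹ gives -0.8Δₜ = -0.8 × (4/9) × 168 = -60 kJ/mol.
OSPE = -202 − (-60) = -142 kJ/mol.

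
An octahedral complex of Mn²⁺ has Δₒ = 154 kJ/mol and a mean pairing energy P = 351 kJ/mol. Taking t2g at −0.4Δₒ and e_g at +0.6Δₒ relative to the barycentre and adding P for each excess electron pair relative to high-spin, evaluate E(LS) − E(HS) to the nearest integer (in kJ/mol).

Group 7 minus oxidation state +2 gives a d⁵ configuration for Mn²⁺.
In the high-spin limit (t2g^3 e_g^2) the orbital term is 0.0Δₒ = 0 kJ/mol, with no excess pairing.
Low-spin: t2g^5 e_g^0, orbital CFSE = -2.0Δₒ = -308 kJ/mol; plus 2 excess pairs × P = +702 kJ/mol; total 394 kJ/mol.
Thus E(LS) − E(HS) = 394 kJ/mol.

394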